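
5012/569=8 + 460/569=   8.81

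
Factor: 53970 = 2^1*3^1*5^1*7^1*257^1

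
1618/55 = 1618/55 = 29.42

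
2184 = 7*312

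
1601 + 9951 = 11552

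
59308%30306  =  29002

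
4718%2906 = 1812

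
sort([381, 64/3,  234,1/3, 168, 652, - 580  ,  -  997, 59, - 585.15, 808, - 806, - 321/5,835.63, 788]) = [ - 997, - 806, - 585.15, - 580, - 321/5, 1/3, 64/3,59,168,234, 381,652, 788, 808, 835.63] 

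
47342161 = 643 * 73627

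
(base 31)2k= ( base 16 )52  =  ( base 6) 214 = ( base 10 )82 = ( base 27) 31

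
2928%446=252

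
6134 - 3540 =2594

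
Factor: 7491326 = 2^1*3745663^1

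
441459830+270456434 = 711916264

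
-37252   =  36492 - 73744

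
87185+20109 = 107294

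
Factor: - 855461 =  - 855461^1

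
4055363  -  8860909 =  - 4805546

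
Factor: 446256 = 2^4 * 3^3*1033^1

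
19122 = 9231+9891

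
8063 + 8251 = 16314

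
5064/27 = 187 + 5/9 = 187.56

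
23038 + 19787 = 42825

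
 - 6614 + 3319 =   -  3295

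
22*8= 176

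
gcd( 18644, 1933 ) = 1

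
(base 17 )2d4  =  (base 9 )1082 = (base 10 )803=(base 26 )14N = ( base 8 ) 1443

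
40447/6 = 6741 + 1/6 = 6741.17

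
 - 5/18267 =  - 1 + 18262/18267 =- 0.00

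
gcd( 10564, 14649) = 19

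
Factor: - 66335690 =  -2^1 * 5^1*6633569^1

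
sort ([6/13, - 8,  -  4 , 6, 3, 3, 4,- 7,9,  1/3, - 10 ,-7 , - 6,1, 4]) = [ - 10, - 8, -7,-7, - 6, - 4,1/3, 6/13, 1,3, 3, 4, 4,6 , 9] 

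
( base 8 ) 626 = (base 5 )3111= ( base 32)CM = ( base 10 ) 406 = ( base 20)106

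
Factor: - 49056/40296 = -2^2*7^1*23^( - 1 ) = - 28/23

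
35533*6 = 213198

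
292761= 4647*63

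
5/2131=5/2131 =0.00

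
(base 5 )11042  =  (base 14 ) 3d2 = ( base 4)30010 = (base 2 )1100000100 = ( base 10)772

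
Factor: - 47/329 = -7^(-1) = - 1/7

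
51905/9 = 51905/9 = 5767.22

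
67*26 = 1742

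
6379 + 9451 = 15830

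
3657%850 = 257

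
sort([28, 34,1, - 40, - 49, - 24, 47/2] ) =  [ -49, - 40, - 24, 1, 47/2,  28, 34 ]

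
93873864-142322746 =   -  48448882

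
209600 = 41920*5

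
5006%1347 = 965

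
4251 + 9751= 14002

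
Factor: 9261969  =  3^1*3087323^1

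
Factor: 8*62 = 2^4*31^1 = 496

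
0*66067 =0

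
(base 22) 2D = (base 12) 49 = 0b111001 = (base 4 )321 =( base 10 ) 57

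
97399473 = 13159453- - 84240020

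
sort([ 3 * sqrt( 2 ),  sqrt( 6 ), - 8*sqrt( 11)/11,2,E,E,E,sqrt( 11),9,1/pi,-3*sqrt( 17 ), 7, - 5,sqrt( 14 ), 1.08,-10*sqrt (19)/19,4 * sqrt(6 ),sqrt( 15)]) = [ - 3*sqrt( 17),  -  5,-8 * sqrt (11 ) /11, - 10*sqrt( 19)/19, 1/pi, 1.08,2,sqrt (6 ) , E, E, E,  sqrt(11),sqrt( 14 ), sqrt( 15),3*sqrt(2 ), 7,9,4 * sqrt( 6) ]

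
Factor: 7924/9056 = 7/8 = 2^( - 3)*7^1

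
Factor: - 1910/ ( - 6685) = 2^1*7^( - 1)= 2/7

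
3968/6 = 661 + 1/3 = 661.33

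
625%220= 185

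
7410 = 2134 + 5276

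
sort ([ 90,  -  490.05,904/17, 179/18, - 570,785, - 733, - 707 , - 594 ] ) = [ - 733, - 707, - 594, - 570,  -  490.05,179/18,  904/17, 90 , 785 ] 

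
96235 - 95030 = 1205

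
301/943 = 301/943 = 0.32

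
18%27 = 18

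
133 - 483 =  - 350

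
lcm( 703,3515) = 3515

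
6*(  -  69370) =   -  416220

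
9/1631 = 9/1631 = 0.01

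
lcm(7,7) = 7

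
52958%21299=10360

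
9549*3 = 28647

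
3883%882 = 355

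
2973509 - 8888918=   -  5915409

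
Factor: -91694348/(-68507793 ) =2^2*3^( - 2)*229^1*100103^1*7611977^( - 1 ) 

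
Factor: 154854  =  2^1* 3^2*7^1 * 1229^1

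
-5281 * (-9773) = 51611213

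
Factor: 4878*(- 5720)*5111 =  - 142607939760 = - 2^4*3^2*5^1*11^1*13^1*19^1*269^1*271^1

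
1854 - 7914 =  - 6060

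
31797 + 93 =31890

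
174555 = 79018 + 95537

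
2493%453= 228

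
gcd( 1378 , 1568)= 2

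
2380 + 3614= 5994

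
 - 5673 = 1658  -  7331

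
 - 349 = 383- 732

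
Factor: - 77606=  - 2^1 * 38803^1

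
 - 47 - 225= - 272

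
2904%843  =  375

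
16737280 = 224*74720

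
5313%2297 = 719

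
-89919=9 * ( - 9991 ) 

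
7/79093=1/11299 = 0.00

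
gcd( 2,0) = 2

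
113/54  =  2 + 5/54=2.09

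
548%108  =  8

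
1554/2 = 777 = 777.00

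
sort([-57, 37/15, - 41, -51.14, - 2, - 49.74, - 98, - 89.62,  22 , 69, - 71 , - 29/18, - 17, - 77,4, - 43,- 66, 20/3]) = [ - 98, - 89.62, - 77, - 71, -66, - 57,  -  51.14, - 49.74,- 43, - 41, - 17, - 2, - 29/18 , 37/15,4, 20/3,22,69] 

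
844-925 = -81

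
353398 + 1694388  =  2047786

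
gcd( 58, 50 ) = 2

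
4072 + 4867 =8939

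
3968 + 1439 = 5407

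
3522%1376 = 770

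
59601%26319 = 6963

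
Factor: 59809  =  59809^1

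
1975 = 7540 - 5565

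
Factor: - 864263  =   - 17^1  *50839^1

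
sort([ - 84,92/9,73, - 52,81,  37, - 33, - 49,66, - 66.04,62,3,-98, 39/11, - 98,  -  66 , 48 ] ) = [ - 98 , - 98,-84,-66.04 ,- 66 , - 52,-49, - 33,3,39/11,92/9,37,48,62,66,73,81] 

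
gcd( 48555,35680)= 5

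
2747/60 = 2747/60 =45.78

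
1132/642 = 566/321 = 1.76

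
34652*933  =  32330316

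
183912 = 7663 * 24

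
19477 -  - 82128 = 101605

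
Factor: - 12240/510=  - 2^3 * 3^1=- 24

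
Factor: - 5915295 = -3^3*5^1*43^1 * 1019^1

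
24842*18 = 447156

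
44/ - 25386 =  - 1+12671/12693 = -0.00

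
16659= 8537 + 8122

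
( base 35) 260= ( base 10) 2660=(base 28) 3B0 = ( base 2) 101001100100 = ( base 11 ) 1AA9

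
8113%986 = 225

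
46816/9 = 46816/9= 5201.78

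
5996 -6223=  - 227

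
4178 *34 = 142052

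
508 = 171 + 337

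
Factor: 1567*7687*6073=1567^1*6073^1*7687^1 = 73152497617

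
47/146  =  47/146 = 0.32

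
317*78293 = 24818881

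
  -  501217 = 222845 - 724062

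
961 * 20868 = 20054148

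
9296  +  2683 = 11979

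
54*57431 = 3101274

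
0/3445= 0 = 0.00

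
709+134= 843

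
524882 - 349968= 174914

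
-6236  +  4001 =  - 2235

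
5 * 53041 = 265205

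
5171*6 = 31026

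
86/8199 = 86/8199  =  0.01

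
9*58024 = 522216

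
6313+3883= 10196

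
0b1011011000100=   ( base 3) 21222212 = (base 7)22664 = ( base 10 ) 5828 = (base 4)1123010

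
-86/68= - 43/34 = -1.26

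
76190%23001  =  7187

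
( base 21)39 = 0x48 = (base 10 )72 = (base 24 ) 30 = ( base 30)2c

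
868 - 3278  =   - 2410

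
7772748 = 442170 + 7330578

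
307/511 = 307/511 = 0.60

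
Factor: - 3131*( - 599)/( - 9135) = - 3^ ( - 2 )*5^( - 1)*7^( - 1 ) * 29^( - 1) * 31^1 * 101^1 *599^1 = -1875469/9135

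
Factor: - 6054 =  -2^1 * 3^1*1009^1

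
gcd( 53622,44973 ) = 9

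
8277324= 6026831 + 2250493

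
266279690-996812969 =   -  730533279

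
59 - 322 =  - 263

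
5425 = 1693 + 3732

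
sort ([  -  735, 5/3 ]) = [  -  735, 5/3]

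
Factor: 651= 3^1 * 7^1*31^1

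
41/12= 3 +5/12 = 3.42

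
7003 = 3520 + 3483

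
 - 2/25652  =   - 1 + 12825/12826= - 0.00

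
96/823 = 96/823 = 0.12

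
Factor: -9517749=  - 3^1*43^1*89^1*829^1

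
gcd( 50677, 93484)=1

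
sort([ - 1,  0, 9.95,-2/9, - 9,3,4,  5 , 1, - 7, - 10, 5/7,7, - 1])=[ - 10, - 9, - 7, - 1,-1, - 2/9, 0, 5/7, 1, 3, 4,5,7,  9.95] 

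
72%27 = 18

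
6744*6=40464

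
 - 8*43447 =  - 347576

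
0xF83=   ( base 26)5mj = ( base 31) 443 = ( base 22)84B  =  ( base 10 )3971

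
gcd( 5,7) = 1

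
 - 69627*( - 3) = 208881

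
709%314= 81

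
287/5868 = 287/5868 = 0.05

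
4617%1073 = 325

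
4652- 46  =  4606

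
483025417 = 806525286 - 323499869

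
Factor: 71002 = 2^1*131^1*271^1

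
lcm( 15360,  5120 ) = 15360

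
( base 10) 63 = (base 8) 77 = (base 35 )1s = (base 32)1V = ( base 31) 21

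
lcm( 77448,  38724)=77448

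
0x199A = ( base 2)1100110011010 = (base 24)b92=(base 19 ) I2I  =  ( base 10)6554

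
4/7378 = 2/3689 = 0.00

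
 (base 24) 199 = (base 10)801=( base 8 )1441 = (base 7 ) 2223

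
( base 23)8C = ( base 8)304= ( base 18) ag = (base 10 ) 196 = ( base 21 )97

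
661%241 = 179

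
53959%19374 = 15211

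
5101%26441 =5101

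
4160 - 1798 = 2362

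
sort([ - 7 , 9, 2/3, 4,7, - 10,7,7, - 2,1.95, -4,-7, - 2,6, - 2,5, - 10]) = [ - 10,  -  10, - 7, - 7,  -  4,  -  2,-2,-2, 2/3, 1.95,4,5,6,7,7, 7,9] 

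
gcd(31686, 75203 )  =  1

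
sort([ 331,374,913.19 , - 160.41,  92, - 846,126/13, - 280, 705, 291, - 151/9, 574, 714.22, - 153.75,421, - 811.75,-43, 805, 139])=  [ - 846, - 811.75, - 280, - 160.41,  -  153.75, - 43  , - 151/9,126/13,92,  139, 291, 331,  374,421, 574,705,714.22, 805, 913.19 ] 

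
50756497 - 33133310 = 17623187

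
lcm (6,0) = 0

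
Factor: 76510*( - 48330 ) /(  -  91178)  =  2^1*3^3*5^2*7^1*179^1*1093^1*45589^( - 1 ) = 1848864150/45589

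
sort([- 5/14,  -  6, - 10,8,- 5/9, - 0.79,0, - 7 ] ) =[ - 10, - 7, - 6, - 0.79, - 5/9,  -  5/14,0,8]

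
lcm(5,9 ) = 45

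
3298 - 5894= - 2596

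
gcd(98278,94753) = 1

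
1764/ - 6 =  - 294 + 0/1 = - 294.00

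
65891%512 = 355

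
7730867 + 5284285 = 13015152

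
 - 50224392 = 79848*(-629)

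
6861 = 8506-1645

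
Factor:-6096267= - 3^2*83^1*8161^1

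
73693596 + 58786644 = 132480240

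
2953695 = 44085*67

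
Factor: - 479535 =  - 3^1*5^1 * 7^1* 4567^1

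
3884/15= 3884/15= 258.93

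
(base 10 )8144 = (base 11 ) 6134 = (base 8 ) 17720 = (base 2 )1111111010000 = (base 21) i9h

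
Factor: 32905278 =2^1*3^4*7^1*29017^1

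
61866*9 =556794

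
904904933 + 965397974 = 1870302907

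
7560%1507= 25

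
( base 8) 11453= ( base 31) 539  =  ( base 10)4907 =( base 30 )5dh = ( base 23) 968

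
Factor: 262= 2^1*131^1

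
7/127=7/127 = 0.06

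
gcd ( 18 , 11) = 1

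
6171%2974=223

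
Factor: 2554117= 29^2*3037^1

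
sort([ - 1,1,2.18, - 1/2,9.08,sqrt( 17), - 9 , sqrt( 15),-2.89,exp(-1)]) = [-9,-2.89, - 1  , - 1/2,exp(-1),1,2.18,sqrt( 15), sqrt (17), 9.08] 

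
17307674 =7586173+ 9721501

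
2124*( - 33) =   -  70092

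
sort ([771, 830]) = [771, 830]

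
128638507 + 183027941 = 311666448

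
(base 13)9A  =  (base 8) 177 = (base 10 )127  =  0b1111111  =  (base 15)87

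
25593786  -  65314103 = -39720317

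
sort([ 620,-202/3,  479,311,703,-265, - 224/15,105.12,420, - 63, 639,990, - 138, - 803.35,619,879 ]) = [ - 803.35, -265, - 138, - 202/3, - 63, - 224/15,105.12,311, 420,479,619,620, 639,703,879, 990 ]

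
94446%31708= 31030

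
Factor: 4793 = 4793^1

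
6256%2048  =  112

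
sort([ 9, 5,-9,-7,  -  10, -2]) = [ - 10, -9, - 7, - 2, 5, 9]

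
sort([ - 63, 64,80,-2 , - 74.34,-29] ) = [ - 74.34, - 63, - 29, - 2,64,80 ] 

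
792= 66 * 12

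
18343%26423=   18343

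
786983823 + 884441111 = 1671424934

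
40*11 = 440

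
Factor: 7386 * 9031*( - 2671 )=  - 178163622186 = - 2^1*3^1*11^1*821^1*1231^1*2671^1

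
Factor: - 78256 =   -  2^4*67^1*73^1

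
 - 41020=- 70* 586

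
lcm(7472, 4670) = 37360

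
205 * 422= 86510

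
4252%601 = 45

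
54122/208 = 27061/104 = 260.20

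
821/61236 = 821/61236 = 0.01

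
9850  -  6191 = 3659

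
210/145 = 42/29 = 1.45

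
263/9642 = 263/9642  =  0.03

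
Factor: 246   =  2^1*3^1*41^1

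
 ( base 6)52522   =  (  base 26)AD8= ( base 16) 1BC2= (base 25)b96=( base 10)7106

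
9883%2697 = 1792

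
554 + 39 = 593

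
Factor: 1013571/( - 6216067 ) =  - 77967/478159 = -3^2 * 11^( - 1) *17^( - 1)*2557^( - 1)*8663^1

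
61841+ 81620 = 143461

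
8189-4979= 3210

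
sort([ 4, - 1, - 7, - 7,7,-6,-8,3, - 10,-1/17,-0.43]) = [ - 10, - 8, - 7, - 7, - 6, - 1, - 0.43,-1/17, 3, 4, 7 ] 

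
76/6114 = 38/3057 = 0.01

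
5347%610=467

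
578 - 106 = 472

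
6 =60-54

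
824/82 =10 + 2/41 = 10.05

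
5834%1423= 142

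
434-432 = 2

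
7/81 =7/81=0.09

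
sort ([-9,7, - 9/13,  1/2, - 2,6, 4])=[ - 9, - 2,-9/13 , 1/2, 4,6,7]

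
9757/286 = 34+3/26 = 34.12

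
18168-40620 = - 22452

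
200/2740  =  10/137 = 0.07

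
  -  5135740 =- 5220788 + 85048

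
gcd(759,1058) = 23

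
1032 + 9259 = 10291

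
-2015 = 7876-9891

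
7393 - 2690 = 4703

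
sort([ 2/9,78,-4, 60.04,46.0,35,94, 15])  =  [ - 4,2/9,  15,35, 46.0,60.04,78, 94]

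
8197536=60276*136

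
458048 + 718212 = 1176260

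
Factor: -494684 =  - 2^2*19^1*23^1*283^1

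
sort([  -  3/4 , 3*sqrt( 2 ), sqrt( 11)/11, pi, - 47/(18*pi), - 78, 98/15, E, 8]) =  [-78, - 47/( 18*pi), - 3/4,  sqrt( 11 )/11, E,pi, 3*sqrt( 2 ),98/15 , 8]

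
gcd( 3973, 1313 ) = 1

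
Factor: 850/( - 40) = -2^(-2)*5^1*17^1 = - 85/4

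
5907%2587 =733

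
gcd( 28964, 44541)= 1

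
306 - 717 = - 411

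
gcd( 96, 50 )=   2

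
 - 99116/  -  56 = 24779/14 = 1769.93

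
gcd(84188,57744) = 4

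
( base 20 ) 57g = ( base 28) 2l0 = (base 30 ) 2bq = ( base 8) 4154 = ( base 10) 2156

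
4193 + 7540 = 11733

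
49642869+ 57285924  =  106928793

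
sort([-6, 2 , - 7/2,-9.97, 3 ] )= [ - 9.97,-6,-7/2, 2, 3] 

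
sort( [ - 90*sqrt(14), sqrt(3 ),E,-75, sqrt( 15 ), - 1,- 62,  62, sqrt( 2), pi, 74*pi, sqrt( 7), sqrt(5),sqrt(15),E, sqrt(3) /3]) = [ - 90*sqrt(14 ),  -  75 , - 62, - 1,sqrt( 3 )/3, sqrt( 2 ), sqrt(3), sqrt( 5 ), sqrt(7), E,  E, pi,sqrt( 15),sqrt( 15), 62,  74*  pi ]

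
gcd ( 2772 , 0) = 2772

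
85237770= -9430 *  (-9039 ) 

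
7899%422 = 303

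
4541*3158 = 14340478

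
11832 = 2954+8878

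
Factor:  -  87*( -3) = 3^2*29^1 =261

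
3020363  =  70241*43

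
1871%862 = 147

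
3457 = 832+2625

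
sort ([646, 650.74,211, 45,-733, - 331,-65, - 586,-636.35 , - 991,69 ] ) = [ - 991 , - 733, - 636.35 ,-586,-331, - 65,45,  69 , 211 , 646, 650.74 ]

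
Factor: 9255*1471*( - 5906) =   -  80404904130 = - 2^1*3^1*5^1*617^1*1471^1*2953^1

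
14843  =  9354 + 5489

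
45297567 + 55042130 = 100339697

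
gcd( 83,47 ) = 1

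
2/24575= 2/24575 = 0.00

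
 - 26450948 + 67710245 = 41259297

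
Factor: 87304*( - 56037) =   -  2^3*3^1*7^1*1559^1 * 18679^1 = - 4892254248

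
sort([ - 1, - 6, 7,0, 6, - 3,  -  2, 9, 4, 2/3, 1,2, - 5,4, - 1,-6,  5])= [  -  6, - 6,- 5,  -  3, - 2 , - 1, - 1, 0,2/3, 1 , 2, 4,4, 5, 6, 7, 9 ] 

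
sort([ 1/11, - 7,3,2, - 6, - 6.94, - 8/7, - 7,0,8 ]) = [ - 7,-7, - 6.94, - 6, - 8/7,0, 1/11 , 2, 3, 8 ]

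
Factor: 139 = 139^1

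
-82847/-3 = 82847/3 = 27615.67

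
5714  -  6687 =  - 973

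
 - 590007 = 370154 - 960161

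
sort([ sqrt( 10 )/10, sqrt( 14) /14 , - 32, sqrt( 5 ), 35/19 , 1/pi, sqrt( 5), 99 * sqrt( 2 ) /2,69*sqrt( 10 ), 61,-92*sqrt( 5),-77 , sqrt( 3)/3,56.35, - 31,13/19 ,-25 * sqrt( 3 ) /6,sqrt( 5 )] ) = [  -  92*sqrt( 5 ), -77 ,-32,-31,-25*sqrt( 3 )/6,sqrt(14 ) /14,  sqrt( 10) /10, 1/pi,sqrt( 3) /3, 13/19,35/19 , sqrt( 5),sqrt(5),sqrt( 5),56.35,61,99 * sqrt( 2) /2, 69*sqrt(10) ] 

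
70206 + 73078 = 143284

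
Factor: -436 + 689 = 11^1*23^1= 253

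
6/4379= 6/4379= 0.00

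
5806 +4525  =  10331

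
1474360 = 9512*155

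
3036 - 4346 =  - 1310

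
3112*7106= 22113872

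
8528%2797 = 137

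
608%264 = 80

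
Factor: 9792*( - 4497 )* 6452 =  - 284111394048 = - 2^8* 3^3*17^1 * 1499^1*1613^1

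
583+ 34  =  617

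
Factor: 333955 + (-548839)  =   - 214884 = - 2^2*3^2*47^1*127^1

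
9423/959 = 9 + 792/959 = 9.83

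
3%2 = 1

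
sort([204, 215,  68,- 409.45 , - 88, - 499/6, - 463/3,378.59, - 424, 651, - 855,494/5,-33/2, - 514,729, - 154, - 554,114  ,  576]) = [ - 855,-554, - 514,  -  424 , - 409.45, - 463/3, - 154, - 88 , - 499/6, - 33/2,68 , 494/5, 114,204, 215, 378.59, 576, 651, 729] 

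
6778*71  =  481238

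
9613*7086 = 68117718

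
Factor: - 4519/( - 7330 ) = 2^( - 1)*5^( - 1 )*733^( - 1 )*4519^1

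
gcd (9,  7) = 1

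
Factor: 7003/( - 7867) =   -  47^1 * 149^1*7867^( - 1 )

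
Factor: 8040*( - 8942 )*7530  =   - 2^5*3^2*5^2 * 17^1  *67^1*251^1*263^1 = - 541359410400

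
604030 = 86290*7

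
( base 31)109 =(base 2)1111001010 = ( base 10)970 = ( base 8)1712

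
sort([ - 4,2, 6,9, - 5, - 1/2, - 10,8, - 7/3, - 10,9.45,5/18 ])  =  [ - 10, - 10, - 5,  -  4, - 7/3,-1/2,5/18,2, 6, 8,  9, 9.45]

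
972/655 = 972/655 = 1.48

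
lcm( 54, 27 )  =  54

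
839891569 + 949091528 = 1788983097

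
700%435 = 265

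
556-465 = 91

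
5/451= 5/451   =  0.01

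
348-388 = -40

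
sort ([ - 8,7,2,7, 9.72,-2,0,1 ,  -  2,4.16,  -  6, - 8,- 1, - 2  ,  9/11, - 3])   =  [  -  8, - 8, - 6,-3, - 2,-2, - 2, - 1,0,9/11,1,2,4.16,7, 7,9.72]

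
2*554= 1108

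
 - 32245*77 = - 2482865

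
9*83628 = 752652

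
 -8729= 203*( - 43 ) 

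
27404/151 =181 + 73/151=181.48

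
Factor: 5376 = 2^8*3^1*7^1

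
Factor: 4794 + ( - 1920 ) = 2874 = 2^1*3^1*479^1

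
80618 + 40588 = 121206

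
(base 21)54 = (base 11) 9A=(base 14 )7b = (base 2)1101101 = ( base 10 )109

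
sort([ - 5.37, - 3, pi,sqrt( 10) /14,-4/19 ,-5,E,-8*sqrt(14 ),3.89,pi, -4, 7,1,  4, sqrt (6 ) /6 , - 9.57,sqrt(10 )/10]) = [ - 8*sqrt ( 14 ), - 9.57,-5.37, - 5, - 4,-3, - 4/19,sqrt (10)/14,sqrt( 10) /10,sqrt( 6)/6,1,E,pi,pi,  3.89,4, 7 ]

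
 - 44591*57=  - 2541687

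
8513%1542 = 803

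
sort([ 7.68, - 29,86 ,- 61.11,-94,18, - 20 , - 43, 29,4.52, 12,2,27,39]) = [ - 94, - 61.11, - 43, - 29, - 20, 2, 4.52,7.68, 12, 18,27,29 , 39,86]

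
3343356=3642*918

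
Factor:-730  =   - 2^1 *5^1*73^1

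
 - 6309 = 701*( - 9 ) 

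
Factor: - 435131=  - 435131^1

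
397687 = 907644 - 509957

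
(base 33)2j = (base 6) 221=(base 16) 55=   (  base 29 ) 2r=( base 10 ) 85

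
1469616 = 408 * 3602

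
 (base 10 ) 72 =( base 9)80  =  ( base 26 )2k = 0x48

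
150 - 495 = - 345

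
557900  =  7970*70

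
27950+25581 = 53531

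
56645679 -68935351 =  - 12289672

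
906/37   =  906/37 = 24.49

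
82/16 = 41/8 = 5.12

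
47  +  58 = 105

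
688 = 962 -274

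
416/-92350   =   - 208/46175 = -0.00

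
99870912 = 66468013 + 33402899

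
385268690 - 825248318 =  - 439979628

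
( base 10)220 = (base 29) 7h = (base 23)9D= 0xDC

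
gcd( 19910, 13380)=10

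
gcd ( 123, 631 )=1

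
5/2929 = 5/2929 = 0.00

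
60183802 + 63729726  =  123913528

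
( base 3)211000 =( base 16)252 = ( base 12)416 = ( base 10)594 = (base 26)MM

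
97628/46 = 2122+8/23 = 2122.35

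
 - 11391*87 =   -  991017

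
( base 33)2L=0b1010111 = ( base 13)69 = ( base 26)39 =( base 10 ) 87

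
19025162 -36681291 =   -  17656129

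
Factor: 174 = 2^1*3^1*29^1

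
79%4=3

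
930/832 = 1 + 49/416= 1.12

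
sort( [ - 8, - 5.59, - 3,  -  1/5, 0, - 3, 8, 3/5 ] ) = [ - 8, - 5.59, - 3, - 3 , -1/5,  0,3/5 , 8]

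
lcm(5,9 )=45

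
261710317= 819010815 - 557300498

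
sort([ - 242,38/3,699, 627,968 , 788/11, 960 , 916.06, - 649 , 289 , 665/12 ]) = [  -  649,-242, 38/3, 665/12 , 788/11, 289,627, 699, 916.06 , 960 , 968 ]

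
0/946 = 0= 0.00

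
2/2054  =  1/1027 = 0.00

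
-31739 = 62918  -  94657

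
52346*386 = 20205556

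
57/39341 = 57/39341 =0.00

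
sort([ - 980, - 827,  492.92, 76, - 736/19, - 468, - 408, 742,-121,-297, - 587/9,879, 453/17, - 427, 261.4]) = [ - 980  ,- 827, - 468, - 427, - 408, - 297, - 121,-587/9, -736/19, 453/17,  76,261.4,492.92,742,  879 ] 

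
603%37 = 11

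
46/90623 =46/90623  =  0.00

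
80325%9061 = 7837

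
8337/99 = 2779/33= 84.21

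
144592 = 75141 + 69451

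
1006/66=15+8/33 = 15.24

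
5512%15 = 7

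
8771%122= 109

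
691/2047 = 691/2047 = 0.34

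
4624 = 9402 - 4778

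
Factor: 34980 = 2^2*3^1*5^1*11^1*53^1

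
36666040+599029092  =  635695132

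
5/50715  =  1/10143=0.00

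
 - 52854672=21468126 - 74322798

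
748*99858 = 74693784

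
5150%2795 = 2355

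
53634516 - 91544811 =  - 37910295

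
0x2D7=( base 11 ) 601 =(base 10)727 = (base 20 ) 1G7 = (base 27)qp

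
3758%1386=986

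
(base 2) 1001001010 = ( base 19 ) 1BG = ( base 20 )196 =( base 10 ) 586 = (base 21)16j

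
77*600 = 46200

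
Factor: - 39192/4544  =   -2^(  -  3)*3^1* 23^1= - 69/8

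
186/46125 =62/15375 = 0.00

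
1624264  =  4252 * 382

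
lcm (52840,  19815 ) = 158520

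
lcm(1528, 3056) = 3056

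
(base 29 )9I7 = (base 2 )1111110100010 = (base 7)32416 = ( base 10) 8098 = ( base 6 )101254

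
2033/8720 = 2033/8720 = 0.23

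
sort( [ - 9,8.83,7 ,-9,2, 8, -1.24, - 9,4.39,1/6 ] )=[ - 9, -9, -9, - 1.24,1/6,2,4.39,7,8,8.83 ] 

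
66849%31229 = 4391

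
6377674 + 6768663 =13146337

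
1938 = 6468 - 4530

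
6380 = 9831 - 3451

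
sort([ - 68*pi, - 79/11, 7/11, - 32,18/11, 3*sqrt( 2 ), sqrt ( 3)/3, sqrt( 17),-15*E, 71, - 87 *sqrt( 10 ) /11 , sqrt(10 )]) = [ - 68*pi , - 15*E, - 32, - 87*sqrt( 10 ) /11, - 79/11,sqrt( 3 )/3, 7/11, 18/11, sqrt( 10 ), sqrt (17), 3*sqrt(2 ),71 ]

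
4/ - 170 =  - 2/85  =  - 0.02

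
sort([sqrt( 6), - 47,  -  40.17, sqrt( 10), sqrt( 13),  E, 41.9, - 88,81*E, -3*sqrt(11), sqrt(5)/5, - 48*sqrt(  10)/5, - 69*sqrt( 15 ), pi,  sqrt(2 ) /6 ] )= [ - 69*sqrt(15), - 88, - 47, - 40.17 , - 48*sqrt( 10) /5, -3*sqrt( 11 ), sqrt(2 )/6 , sqrt (5)/5,sqrt(6),E,  pi , sqrt(10), sqrt(13), 41.9,81*E ] 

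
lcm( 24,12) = 24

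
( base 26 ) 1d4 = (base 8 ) 1772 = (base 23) 1L6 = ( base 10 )1018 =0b1111111010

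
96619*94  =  9082186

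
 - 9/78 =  - 3/26=- 0.12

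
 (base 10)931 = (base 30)111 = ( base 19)2b0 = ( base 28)157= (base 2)1110100011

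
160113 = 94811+65302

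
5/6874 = 5/6874= 0.00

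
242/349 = 242/349 = 0.69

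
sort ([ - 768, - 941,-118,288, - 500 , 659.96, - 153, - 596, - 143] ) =[  -  941, - 768, - 596, - 500, - 153, - 143, - 118,288,659.96 ] 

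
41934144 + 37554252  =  79488396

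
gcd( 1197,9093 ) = 21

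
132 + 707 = 839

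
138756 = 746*186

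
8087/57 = 8087/57 = 141.88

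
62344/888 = 70+ 23/111 = 70.21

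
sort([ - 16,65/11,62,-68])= [ -68,-16,65/11,62] 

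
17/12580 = 1/740=0.00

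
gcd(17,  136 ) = 17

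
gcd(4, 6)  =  2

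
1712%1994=1712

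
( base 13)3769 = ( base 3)101210011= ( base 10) 7861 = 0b1111010110101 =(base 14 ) 2C17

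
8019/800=8019/800= 10.02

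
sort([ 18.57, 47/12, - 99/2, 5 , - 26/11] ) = [ - 99/2, - 26/11, 47/12,5, 18.57] 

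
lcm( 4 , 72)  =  72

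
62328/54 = 10388/9 = 1154.22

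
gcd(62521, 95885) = 1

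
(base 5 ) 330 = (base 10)90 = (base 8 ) 132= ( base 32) 2Q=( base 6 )230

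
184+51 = 235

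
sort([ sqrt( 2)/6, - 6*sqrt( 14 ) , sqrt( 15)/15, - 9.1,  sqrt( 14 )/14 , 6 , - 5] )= [ - 6 *sqrt ( 14 ), - 9.1, - 5,sqrt( 2)/6, sqrt( 15) /15,  sqrt( 14)/14,6 ] 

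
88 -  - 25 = 113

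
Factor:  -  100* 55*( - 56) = 2^5*5^3*7^1*11^1 = 308000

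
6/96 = 1/16= 0.06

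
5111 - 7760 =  - 2649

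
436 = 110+326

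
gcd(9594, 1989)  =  117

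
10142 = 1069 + 9073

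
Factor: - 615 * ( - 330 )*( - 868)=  - 2^3 * 3^2*5^2*7^1*11^1* 31^1*41^1 = -176160600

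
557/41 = 557/41 = 13.59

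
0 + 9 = 9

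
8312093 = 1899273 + 6412820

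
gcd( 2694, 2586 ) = 6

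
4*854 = 3416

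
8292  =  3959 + 4333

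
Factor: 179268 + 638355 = 817623 = 3^2*90847^1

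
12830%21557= 12830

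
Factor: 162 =2^1*3^4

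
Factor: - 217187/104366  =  -2^( - 1)*47^1*4621^1 * 52183^( - 1)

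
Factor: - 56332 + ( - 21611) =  -77943 = - 3^1 * 25981^1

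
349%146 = 57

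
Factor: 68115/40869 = 5/3 = 3^(-1)*5^1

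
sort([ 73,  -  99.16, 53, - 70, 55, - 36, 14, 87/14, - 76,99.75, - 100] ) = [-100, - 99.16, - 76, - 70,  -  36, 87/14,14, 53, 55, 73, 99.75] 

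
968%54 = 50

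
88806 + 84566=173372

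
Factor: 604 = 2^2*151^1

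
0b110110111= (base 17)18E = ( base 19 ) 142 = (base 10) 439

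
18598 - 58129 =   -  39531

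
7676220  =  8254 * 930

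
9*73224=659016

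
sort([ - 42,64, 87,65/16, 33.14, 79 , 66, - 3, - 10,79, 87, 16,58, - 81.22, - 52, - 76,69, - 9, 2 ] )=[-81.22 , - 76, - 52,  -  42, - 10, - 9 , - 3,2,65/16, 16  ,  33.14,  58,  64,66,69,79, 79 , 87,87]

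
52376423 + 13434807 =65811230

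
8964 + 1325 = 10289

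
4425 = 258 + 4167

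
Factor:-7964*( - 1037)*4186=34570784248 = 2^3*7^1*11^1*13^1*17^1*23^1*61^1*181^1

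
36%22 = 14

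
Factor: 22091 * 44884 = 2^2  *  7^2 * 229^1 * 22091^1 = 991532444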